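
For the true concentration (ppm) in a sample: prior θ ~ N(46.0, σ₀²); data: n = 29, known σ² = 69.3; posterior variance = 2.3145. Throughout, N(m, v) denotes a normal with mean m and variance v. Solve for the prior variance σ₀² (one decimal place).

σ₀² = 73.6

Posterior precision equals prior precision plus data precision: 1/σ_n² = 1/σ₀² + n/σ².
So 1/σ₀² = 1/2.3145 − 29/69.3 = 0.432059 − 0.418470 = 0.013589.
Hence σ₀² = 1/0.013589 ≈ 73.6.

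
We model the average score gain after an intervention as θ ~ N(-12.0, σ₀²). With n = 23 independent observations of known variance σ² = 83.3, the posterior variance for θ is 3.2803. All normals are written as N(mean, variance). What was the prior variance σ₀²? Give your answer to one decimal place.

σ₀² = 34.8

Posterior precision equals prior precision plus data precision: 1/σ_n² = 1/σ₀² + n/σ².
So 1/σ₀² = 1/3.2803 − 23/83.3 = 0.304850 − 0.276110 = 0.028740.
Hence σ₀² = 1/0.028740 ≈ 34.8.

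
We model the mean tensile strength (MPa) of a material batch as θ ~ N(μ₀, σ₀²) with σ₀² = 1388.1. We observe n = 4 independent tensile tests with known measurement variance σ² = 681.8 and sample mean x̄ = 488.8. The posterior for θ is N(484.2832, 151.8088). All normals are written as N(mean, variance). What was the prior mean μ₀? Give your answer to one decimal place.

With known observation variance, the Normal–Normal posterior has precision τ_n = τ₀ + n/σ² and mean μ_n = (τ₀μ₀ + (n/σ²)x̄)/τ_n.
Here τ₀ = 1/1388.1 = 0.000720 and τ_data = 4/681.8 = 0.005867, so τ_n = 0.006587.
Rearranging for μ₀: μ₀ = (μ_n·τ_n − τ_data·x̄)/τ₀ = (484.2832·0.006587 − 0.005867·488.8) / 0.000720 = 0.322184/0.000720 ≈ 447.5.

μ₀ = 447.5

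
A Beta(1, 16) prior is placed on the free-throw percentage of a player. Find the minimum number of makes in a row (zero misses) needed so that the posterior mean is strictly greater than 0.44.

k = 12

After k makes and 0 misses the posterior is Beta(1+k, 16), with mean (1+k)/(1+16+k).
Set (1+k)/(17+k) > 0.44 and solve: k > (0.44·17 − 1)/(1 − 0.44) = 11.571.
The smallest integer exceeding 11.571 is 12.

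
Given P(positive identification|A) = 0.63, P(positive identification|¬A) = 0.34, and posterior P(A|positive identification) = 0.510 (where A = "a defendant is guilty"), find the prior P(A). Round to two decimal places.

In odds form, posterior odds = prior odds × likelihood ratio, so prior odds = posterior odds ÷ LR.
Posterior odds = 0.510/(1−0.510) = 1.0408. LR = 0.63/0.34 = 1.8529.
Prior odds = 1.0408/1.8529 = 0.5617, so P(A) = 0.5617/(1+0.5617) ≈ 0.36.

P(A) = 0.36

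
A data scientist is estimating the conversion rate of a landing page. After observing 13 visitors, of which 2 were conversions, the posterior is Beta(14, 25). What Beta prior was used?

Beta is conjugate to the binomial likelihood: posterior = Beta(α+s, β+f).
So α = 14 − 2 = 12 and β = 25 − 11 = 14.

Beta(12, 14)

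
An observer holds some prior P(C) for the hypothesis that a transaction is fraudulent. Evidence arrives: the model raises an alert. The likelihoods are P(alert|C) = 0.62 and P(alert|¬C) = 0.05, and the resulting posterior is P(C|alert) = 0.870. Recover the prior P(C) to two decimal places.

P(C) = 0.35

Bayes' rule in odds form gives O(C|E) = O(C)·[P(E|C)/P(E|¬C)], hence O(C) = O(C|E)/LR.
Posterior odds = 0.870/(1−0.870) = 6.6923. LR = 0.62/0.05 = 12.4000.
Prior odds = 6.6923/12.4000 = 0.5397, so P(C) = 0.5397/(1+0.5397) ≈ 0.35.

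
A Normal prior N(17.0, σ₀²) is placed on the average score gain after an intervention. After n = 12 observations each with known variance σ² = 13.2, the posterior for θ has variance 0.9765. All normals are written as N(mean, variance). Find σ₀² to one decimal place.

Posterior precision equals prior precision plus data precision: 1/σ_n² = 1/σ₀² + n/σ².
So 1/σ₀² = 1/0.9765 − 12/13.2 = 1.024066 − 0.909091 = 0.114975.
Hence σ₀² = 1/0.114975 ≈ 8.7.

σ₀² = 8.7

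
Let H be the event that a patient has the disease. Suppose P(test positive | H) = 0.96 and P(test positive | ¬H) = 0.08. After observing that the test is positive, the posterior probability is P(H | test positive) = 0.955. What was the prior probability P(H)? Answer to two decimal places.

P(H) = 0.64

In odds form, posterior odds = prior odds × likelihood ratio, so prior odds = posterior odds ÷ LR.
Posterior odds = 0.955/(1−0.955) = 21.2222. LR = 0.96/0.08 = 12.0000.
Prior odds = 21.2222/12.0000 = 1.7685, so P(H) = 1.7685/(1+1.7685) ≈ 0.64.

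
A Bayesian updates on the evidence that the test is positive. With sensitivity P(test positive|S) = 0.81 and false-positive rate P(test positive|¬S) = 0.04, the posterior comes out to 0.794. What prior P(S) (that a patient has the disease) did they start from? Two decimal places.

Bayes' rule in odds form gives O(S|E) = O(S)·[P(E|S)/P(E|¬S)], hence O(S) = O(S|E)/LR.
Posterior odds = 0.794/(1−0.794) = 3.8544. LR = 0.81/0.04 = 20.2500.
Prior odds = 3.8544/20.2500 = 0.1903, so P(S) = 0.1903/(1+0.1903) ≈ 0.16.

P(S) = 0.16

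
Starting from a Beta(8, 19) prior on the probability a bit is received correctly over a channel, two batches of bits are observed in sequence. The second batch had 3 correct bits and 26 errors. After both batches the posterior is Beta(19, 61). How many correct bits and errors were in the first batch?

8 correct bits and 16 errors

Because Beta–binomial updating is additive in the counts, the combined data contributed (α_post−α_prior, β_post−β_prior) successes and failures.
Total across both batches: 19−8=11 correct bits, 61−19=42 errors.
Subtract the second batch: 11−3=8 correct bits and 42−26=16 errors.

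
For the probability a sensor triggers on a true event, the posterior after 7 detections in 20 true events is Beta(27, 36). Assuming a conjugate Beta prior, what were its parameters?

Beta(20, 23)

A Beta(α, β) prior with s successes and f failures in binomial data gives a Beta(α+s, β+f) posterior.
Subtract the data counts: 27−7=20, 36−13=23.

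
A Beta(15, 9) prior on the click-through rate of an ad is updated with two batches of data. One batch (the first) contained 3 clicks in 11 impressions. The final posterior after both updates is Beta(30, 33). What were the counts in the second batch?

Sequential conjugate updates are equivalent to a single update on the pooled data, so total successes = posterior α − prior α and total failures = posterior β − prior β.
Total across both batches: 30−15=15 clicks, 33−9=24 non-clicks.
Subtract the first batch: 15−3=12 clicks and 24−8=16 non-clicks.

12 clicks and 16 non-clicks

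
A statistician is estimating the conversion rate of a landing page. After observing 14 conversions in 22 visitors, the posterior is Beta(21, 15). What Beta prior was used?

Beta(7, 7)

Beta is conjugate to the binomial likelihood: posterior = Beta(α+s, β+f).
Subtract the data counts: 21−14=7, 15−8=7.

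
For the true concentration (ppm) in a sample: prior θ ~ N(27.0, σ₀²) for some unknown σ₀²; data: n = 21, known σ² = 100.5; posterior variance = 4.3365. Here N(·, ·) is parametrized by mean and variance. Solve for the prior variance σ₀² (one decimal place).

For the Normal–Normal model with known σ², precisions add: τ_n = τ₀ + n/σ².
So 1/σ₀² = 1/4.3365 − 21/100.5 = 0.230601 − 0.208955 = 0.021646.
Hence σ₀² = 1/0.021646 ≈ 46.2.

σ₀² = 46.2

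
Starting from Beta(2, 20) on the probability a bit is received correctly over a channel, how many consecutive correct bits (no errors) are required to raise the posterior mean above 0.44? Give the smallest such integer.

k = 14

After k correct bits and 0 errors the posterior is Beta(2+k, 20), with mean (2+k)/(2+20+k).
Set (2+k)/(22+k) > 0.44 and solve: k > (0.44·22 − 2)/(1 − 0.44) = 13.714.
The smallest integer exceeding 13.714 is 14.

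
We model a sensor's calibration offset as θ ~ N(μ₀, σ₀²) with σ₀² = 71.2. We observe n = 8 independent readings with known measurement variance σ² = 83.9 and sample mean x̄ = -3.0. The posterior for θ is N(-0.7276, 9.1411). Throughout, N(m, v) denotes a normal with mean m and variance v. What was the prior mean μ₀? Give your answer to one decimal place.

With known observation variance, the Normal–Normal posterior has precision τ_n = τ₀ + n/σ² and mean μ_n = (τ₀μ₀ + (n/σ²)x̄)/τ_n.
Here τ₀ = 1/71.2 = 0.014045 and τ_data = 8/83.9 = 0.095352, so τ_n = 0.109397.
Rearranging for μ₀: μ₀ = (μ_n·τ_n − τ_data·x̄)/τ₀ = (-0.7276·0.109397 − 0.095352·-3.0) / 0.014045 = 0.206459/0.014045 ≈ 14.7.

μ₀ = 14.7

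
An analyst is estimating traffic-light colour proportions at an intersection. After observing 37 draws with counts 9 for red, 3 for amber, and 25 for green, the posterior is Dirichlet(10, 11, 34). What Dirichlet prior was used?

For a Dirichlet(α) prior with multinomial counts c, the posterior is Dirichlet(α + c) componentwise.
Subtract each count from the matching posterior parameter: 10−9=1, 11−3=8, 34−25=9.

Dirichlet(1, 8, 9)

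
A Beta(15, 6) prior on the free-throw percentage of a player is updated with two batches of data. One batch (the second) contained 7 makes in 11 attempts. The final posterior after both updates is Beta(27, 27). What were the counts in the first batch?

Sequential conjugate updates are equivalent to a single update on the pooled data, so total successes = posterior α − prior α and total failures = posterior β − prior β.
Total across both batches: 27−15=12 makes, 27−6=21 misses.
Subtract the second batch: 12−7=5 makes and 21−4=17 misses.

5 makes and 17 misses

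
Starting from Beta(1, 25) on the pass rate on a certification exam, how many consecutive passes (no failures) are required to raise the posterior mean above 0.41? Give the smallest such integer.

k = 17

After k passes and 0 failures the posterior is Beta(1+k, 25), with mean (1+k)/(1+25+k).
Set (1+k)/(26+k) > 0.41 and solve: k > (0.41·26 − 1)/(1 − 0.41) = 16.373.
The smallest integer exceeding 16.373 is 17, and checking k=17: (18)/(43) = 0.4186 > 0.41.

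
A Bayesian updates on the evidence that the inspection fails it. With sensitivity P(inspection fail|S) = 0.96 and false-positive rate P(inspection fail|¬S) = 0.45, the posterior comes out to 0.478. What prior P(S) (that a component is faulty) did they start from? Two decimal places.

P(S) = 0.30

Bayes' rule in odds form gives O(S|E) = O(S)·[P(E|S)/P(E|¬S)], hence O(S) = O(S|E)/LR.
Posterior odds = 0.478/(1−0.478) = 0.9157. LR = 0.96/0.45 = 2.1333.
Prior odds = 0.9157/2.1333 = 0.4292, so P(S) = 0.4292/(1+0.4292) ≈ 0.30.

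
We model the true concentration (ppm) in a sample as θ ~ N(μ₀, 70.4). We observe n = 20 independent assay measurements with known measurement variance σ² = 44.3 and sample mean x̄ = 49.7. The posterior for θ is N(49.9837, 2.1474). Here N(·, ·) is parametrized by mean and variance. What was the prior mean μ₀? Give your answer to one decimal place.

μ₀ = 59.0

With known observation variance, the Normal–Normal posterior has precision τ_n = τ₀ + n/σ² and mean μ_n = (τ₀μ₀ + (n/σ²)x̄)/τ_n.
Here τ₀ = 1/70.4 = 0.014205 and τ_data = 20/44.3 = 0.451467, so τ_n = 0.465672.
Rearranging for μ₀: μ₀ = (μ_n·τ_n − τ_data·x̄)/τ₀ = (49.9837·0.465672 − 0.451467·49.7) / 0.014205 = 0.838100/0.014205 ≈ 59.0.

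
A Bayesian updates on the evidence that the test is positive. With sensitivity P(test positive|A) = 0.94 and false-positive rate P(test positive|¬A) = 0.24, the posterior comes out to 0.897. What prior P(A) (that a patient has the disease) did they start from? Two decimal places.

Bayes' rule in odds form gives O(A|E) = O(A)·[P(E|A)/P(E|¬A)], hence O(A) = O(A|E)/LR.
Posterior odds = 0.897/(1−0.897) = 8.7087. LR = 0.94/0.24 = 3.9167.
Prior odds = 8.7087/3.9167 = 2.2235, so P(A) = 2.2235/(1+2.2235) ≈ 0.69.

P(A) = 0.69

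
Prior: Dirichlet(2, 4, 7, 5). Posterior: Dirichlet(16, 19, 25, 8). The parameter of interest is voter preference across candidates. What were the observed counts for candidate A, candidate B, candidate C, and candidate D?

counts (14, 15, 18, 3)

For a Dirichlet(α) prior with multinomial counts c, the posterior is Dirichlet(α + c) componentwise.
Counts are posterior − prior componentwise: 16−2=14, 19−4=15, 25−7=18, 8−5=3.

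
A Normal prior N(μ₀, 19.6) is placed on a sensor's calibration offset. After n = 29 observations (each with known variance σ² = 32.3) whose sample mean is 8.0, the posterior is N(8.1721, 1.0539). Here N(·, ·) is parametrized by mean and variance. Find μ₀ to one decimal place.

The posterior mean is a precision-weighted average: μ_n = (τ₀μ₀ + τ_data·x̄)/(τ₀+τ_data), with τ₀=1/σ₀² and τ_data=n/σ².
Here τ₀ = 1/19.6 = 0.051020 and τ_data = 29/32.3 = 0.897833, so τ_n = 0.948853.
Rearranging for μ₀: μ₀ = (μ_n·τ_n − τ_data·x̄)/τ₀ = (8.1721·0.948853 − 0.897833·8.0) / 0.051020 = 0.571458/0.051020 ≈ 11.2.

μ₀ = 11.2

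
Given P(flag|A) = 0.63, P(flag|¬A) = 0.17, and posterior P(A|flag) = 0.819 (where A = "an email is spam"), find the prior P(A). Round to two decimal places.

In odds form, posterior odds = prior odds × likelihood ratio, so prior odds = posterior odds ÷ LR.
Posterior odds = 0.819/(1−0.819) = 4.5249. LR = 0.63/0.17 = 3.7059.
Prior odds = 4.5249/3.7059 = 1.2210, so P(A) = 1.2210/(1+1.2210) ≈ 0.55.

P(A) = 0.55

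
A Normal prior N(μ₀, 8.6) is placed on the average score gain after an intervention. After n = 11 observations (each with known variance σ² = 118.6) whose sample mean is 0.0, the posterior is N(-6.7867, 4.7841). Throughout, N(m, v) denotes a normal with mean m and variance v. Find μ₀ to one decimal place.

The posterior mean is a precision-weighted average: μ_n = (τ₀μ₀ + τ_data·x̄)/(τ₀+τ_data), with τ₀=1/σ₀² and τ_data=n/σ².
Here τ₀ = 1/8.6 = 0.116279 and τ_data = 11/118.6 = 0.092749, so τ_n = 0.209028.
Rearranging for μ₀: μ₀ = (μ_n·τ_n − τ_data·x̄)/τ₀ = (-6.7867·0.209028 − 0.092749·0.0) / 0.116279 = -1.418610/0.116279 ≈ -12.2.

μ₀ = -12.2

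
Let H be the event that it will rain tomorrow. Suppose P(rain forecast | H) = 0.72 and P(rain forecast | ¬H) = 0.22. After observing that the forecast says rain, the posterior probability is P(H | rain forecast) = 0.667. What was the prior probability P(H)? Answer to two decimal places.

P(H) = 0.38

In odds form, posterior odds = prior odds × likelihood ratio, so prior odds = posterior odds ÷ LR.
Posterior odds = 0.667/(1−0.667) = 2.0030. LR = 0.72/0.22 = 3.2727.
Prior odds = 2.0030/3.2727 = 0.6120, so P(H) = 0.6120/(1+0.6120) ≈ 0.38.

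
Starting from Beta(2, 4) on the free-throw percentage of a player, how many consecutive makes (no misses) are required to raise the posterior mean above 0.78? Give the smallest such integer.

After k makes and 0 misses the posterior is Beta(2+k, 4), with mean (2+k)/(2+4+k).
Set (2+k)/(6+k) > 0.78 and solve: k > (0.78·6 − 2)/(1 − 0.78) = 12.182.
The smallest integer exceeding 12.182 is 13.

k = 13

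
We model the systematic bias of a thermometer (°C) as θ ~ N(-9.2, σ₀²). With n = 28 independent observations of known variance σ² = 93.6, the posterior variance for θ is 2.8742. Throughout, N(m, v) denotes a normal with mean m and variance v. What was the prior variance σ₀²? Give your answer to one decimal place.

σ₀² = 20.5

Posterior precision equals prior precision plus data precision: 1/σ_n² = 1/σ₀² + n/σ².
So 1/σ₀² = 1/2.8742 − 28/93.6 = 0.347923 − 0.299145 = 0.048778.
Hence σ₀² = 1/0.048778 ≈ 20.5.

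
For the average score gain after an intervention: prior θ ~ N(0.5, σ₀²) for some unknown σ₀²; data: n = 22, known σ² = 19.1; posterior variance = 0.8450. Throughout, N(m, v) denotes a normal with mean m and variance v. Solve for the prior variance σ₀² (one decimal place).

σ₀² = 31.6

Posterior precision equals prior precision plus data precision: 1/σ_n² = 1/σ₀² + n/σ².
So 1/σ₀² = 1/0.8450 − 22/19.1 = 1.183432 − 1.151832 = 0.031600.
Hence σ₀² = 1/0.031600 ≈ 31.6.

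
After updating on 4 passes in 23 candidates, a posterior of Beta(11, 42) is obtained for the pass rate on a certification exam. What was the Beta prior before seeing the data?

Under Beta–binomial conjugacy the posterior parameters are (α+s, β+f).
So α = 11 − 4 = 7 and β = 42 − 19 = 23.

Beta(7, 23)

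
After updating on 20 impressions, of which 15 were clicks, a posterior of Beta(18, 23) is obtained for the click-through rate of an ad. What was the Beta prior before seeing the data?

Under Beta–binomial conjugacy the posterior parameters are (a+s, b+f).
Subtract the data counts: 18−15=3, 23−5=18.

Beta(3, 18)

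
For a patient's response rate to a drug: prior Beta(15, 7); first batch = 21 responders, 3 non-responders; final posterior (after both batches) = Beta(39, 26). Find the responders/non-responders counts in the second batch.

3 responders and 16 non-responders

Sequential conjugate updates are equivalent to a single update on the pooled data, so total successes = posterior α − prior α and total failures = posterior β − prior β.
Total across both batches: 39−15=24 responders, 26−7=19 non-responders.
Subtract the first batch: 24−21=3 responders and 19−3=16 non-responders.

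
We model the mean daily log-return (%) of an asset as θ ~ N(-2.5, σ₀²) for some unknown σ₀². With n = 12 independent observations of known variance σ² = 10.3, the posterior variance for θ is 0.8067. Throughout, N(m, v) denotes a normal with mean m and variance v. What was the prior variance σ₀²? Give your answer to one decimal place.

For the Normal–Normal model with known σ², precisions add: τ_n = τ₀ + n/σ².
So 1/σ₀² = 1/0.8067 − 12/10.3 = 1.239618 − 1.165049 = 0.074569.
Hence σ₀² = 1/0.074569 ≈ 13.4.

σ₀² = 13.4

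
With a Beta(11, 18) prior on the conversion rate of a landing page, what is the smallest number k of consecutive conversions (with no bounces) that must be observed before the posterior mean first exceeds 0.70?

After k conversions and 0 bounces the posterior is Beta(11+k, 18), with mean (11+k)/(11+18+k).
Set (11+k)/(29+k) > 0.70 and solve: k > (0.70·29 − 11)/(1 − 0.70) = 31.000.
The smallest integer exceeding 31.000 is 32, and checking k=32: (43)/(61) = 0.7049 > 0.70.

k = 32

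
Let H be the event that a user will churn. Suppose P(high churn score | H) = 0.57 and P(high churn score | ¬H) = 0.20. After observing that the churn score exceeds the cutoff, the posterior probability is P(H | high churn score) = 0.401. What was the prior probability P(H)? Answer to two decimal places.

Bayes' rule in odds form gives O(H|E) = O(H)·[P(E|H)/P(E|¬H)], hence O(H) = O(H|E)/LR.
Posterior odds = 0.401/(1−0.401) = 0.6694. LR = 0.57/0.20 = 2.8500.
Prior odds = 0.6694/2.8500 = 0.2349, so P(H) = 0.2349/(1+0.2349) ≈ 0.19.

P(H) = 0.19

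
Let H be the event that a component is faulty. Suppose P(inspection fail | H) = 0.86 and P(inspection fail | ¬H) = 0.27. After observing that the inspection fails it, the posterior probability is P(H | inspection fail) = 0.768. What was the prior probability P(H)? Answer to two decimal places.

P(H) = 0.51

Bayes' rule in odds form gives O(H|E) = O(H)·[P(E|H)/P(E|¬H)], hence O(H) = O(H|E)/LR.
Posterior odds = 0.768/(1−0.768) = 3.3103. LR = 0.86/0.27 = 3.1852.
Prior odds = 3.3103/3.1852 = 1.0393, so P(H) = 1.0393/(1+1.0393) ≈ 0.51.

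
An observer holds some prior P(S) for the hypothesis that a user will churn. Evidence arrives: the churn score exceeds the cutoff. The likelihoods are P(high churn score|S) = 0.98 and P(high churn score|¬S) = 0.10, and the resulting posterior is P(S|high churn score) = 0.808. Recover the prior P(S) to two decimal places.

In odds form, posterior odds = prior odds × likelihood ratio, so prior odds = posterior odds ÷ LR.
Posterior odds = 0.808/(1−0.808) = 4.2083. LR = 0.98/0.10 = 9.8000.
Prior odds = 4.2083/9.8000 = 0.4294, so P(S) = 0.4294/(1+0.4294) ≈ 0.30.

P(S) = 0.30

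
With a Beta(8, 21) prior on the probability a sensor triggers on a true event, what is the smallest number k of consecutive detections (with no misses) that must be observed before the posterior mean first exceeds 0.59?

After k detections and 0 misses the posterior is Beta(8+k, 21), with mean (8+k)/(8+21+k).
Set (8+k)/(29+k) > 0.59 and solve: k > (0.59·29 − 8)/(1 − 0.59) = 22.220.
The smallest integer exceeding 22.220 is 23.

k = 23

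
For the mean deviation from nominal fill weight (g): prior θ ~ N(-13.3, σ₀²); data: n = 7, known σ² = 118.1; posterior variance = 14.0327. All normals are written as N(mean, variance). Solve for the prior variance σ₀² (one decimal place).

For the Normal–Normal model with known σ², precisions add: τ_n = τ₀ + n/σ².
So 1/σ₀² = 1/14.0327 − 7/118.1 = 0.071262 − 0.059272 = 0.011990.
Hence σ₀² = 1/0.011990 ≈ 83.4.

σ₀² = 83.4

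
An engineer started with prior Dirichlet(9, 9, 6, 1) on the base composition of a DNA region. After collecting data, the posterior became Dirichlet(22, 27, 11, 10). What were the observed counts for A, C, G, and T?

counts (13, 18, 5, 9)

For a Dirichlet(α) prior with multinomial counts c, the posterior is Dirichlet(α + c) componentwise.
Counts are posterior − prior componentwise: 22−9=13, 27−9=18, 11−6=5, 10−1=9.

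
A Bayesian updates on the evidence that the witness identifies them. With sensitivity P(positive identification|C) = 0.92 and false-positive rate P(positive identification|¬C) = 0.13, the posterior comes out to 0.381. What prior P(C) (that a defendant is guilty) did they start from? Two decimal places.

In odds form, posterior odds = prior odds × likelihood ratio, so prior odds = posterior odds ÷ LR.
Posterior odds = 0.381/(1−0.381) = 0.6155. LR = 0.92/0.13 = 7.0769.
Prior odds = 0.6155/7.0769 = 0.0870, so P(C) = 0.0870/(1+0.0870) ≈ 0.08.

P(C) = 0.08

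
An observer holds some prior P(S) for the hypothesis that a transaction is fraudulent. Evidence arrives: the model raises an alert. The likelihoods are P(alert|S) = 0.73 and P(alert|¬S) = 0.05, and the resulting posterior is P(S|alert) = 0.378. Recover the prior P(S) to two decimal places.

P(S) = 0.04

Bayes' rule in odds form gives O(S|E) = O(S)·[P(E|S)/P(E|¬S)], hence O(S) = O(S|E)/LR.
Posterior odds = 0.378/(1−0.378) = 0.6077. LR = 0.73/0.05 = 14.6000.
Prior odds = 0.6077/14.6000 = 0.0416, so P(S) = 0.0416/(1+0.0416) ≈ 0.04.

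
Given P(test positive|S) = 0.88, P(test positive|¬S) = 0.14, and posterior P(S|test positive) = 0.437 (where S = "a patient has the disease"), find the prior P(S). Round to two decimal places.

Bayes' rule in odds form gives O(S|E) = O(S)·[P(E|S)/P(E|¬S)], hence O(S) = O(S|E)/LR.
Posterior odds = 0.437/(1−0.437) = 0.7762. LR = 0.88/0.14 = 6.2857.
Prior odds = 0.7762/6.2857 = 0.1235, so P(S) = 0.1235/(1+0.1235) ≈ 0.11.

P(S) = 0.11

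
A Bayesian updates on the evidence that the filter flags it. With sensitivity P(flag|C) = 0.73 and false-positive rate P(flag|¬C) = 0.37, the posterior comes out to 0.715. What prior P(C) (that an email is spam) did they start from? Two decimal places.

P(C) = 0.56

In odds form, posterior odds = prior odds × likelihood ratio, so prior odds = posterior odds ÷ LR.
Posterior odds = 0.715/(1−0.715) = 2.5088. LR = 0.73/0.37 = 1.9730.
Prior odds = 2.5088/1.9730 = 1.2716, so P(C) = 1.2716/(1+1.2716) ≈ 0.56.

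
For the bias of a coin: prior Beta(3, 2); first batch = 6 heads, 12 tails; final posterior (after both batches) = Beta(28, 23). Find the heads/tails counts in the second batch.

19 heads and 9 tails

Because Beta–binomial updating is additive in the counts, the combined data contributed (α_post−α_prior, β_post−β_prior) successes and failures.
Total across both batches: 28−3=25 heads, 23−2=21 tails.
Subtract the first batch: 25−6=19 heads and 21−12=9 tails.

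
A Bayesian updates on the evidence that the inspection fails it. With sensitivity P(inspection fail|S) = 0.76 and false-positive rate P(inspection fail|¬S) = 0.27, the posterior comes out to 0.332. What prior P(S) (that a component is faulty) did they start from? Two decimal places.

P(S) = 0.15

Bayes' rule in odds form gives O(S|E) = O(S)·[P(E|S)/P(E|¬S)], hence O(S) = O(S|E)/LR.
Posterior odds = 0.332/(1−0.332) = 0.4970. LR = 0.76/0.27 = 2.8148.
Prior odds = 0.4970/2.8148 = 0.1766, so P(S) = 0.1766/(1+0.1766) ≈ 0.15.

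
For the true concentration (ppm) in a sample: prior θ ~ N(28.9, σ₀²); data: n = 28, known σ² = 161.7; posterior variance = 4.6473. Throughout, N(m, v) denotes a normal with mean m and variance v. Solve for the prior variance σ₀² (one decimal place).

σ₀² = 23.8

Posterior precision equals prior precision plus data precision: 1/σ_n² = 1/σ₀² + n/σ².
So 1/σ₀² = 1/4.6473 − 28/161.7 = 0.215179 − 0.173160 = 0.042019.
Hence σ₀² = 1/0.042019 ≈ 23.8.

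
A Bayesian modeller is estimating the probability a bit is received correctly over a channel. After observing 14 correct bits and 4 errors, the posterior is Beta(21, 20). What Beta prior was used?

Beta(7, 16)

Under Beta–binomial conjugacy the posterior parameters are (α+s, β+f).
So α = 21 − 14 = 7 and β = 20 − 4 = 16.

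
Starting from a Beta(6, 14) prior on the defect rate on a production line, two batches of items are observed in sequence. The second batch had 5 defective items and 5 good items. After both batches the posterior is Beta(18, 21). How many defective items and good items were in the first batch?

Sequential conjugate updates are equivalent to a single update on the pooled data, so total successes = posterior α − prior α and total failures = posterior β − prior β.
Total across both batches: 18−6=12 defective items, 21−14=7 good items.
Subtract the second batch: 12−5=7 defective items and 7−5=2 good items.

7 defective items and 2 good items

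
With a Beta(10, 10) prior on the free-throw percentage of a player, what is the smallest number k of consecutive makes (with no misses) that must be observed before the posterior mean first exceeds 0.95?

k = 181

After k makes and 0 misses the posterior is Beta(10+k, 10), with mean (10+k)/(10+10+k).
Set (10+k)/(20+k) > 0.95 and solve: k > (0.95·20 − 10)/(1 − 0.95) = 180.000.
The smallest integer exceeding 180.000 is 181, and checking k=181: (191)/(201) = 0.9502 > 0.95.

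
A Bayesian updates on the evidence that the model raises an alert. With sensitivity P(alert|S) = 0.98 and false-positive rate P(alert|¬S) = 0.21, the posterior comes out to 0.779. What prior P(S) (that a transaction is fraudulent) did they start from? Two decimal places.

In odds form, posterior odds = prior odds × likelihood ratio, so prior odds = posterior odds ÷ LR.
Posterior odds = 0.779/(1−0.779) = 3.5249. LR = 0.98/0.21 = 4.6667.
Prior odds = 3.5249/4.6667 = 0.7553, so P(S) = 0.7553/(1+0.7553) ≈ 0.43.

P(S) = 0.43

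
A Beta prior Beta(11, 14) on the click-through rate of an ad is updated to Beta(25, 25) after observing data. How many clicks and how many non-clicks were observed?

14 clicks and 11 non-clicks

Beta is conjugate to the binomial likelihood: posterior = Beta(a+s, b+f).
Match parameters: s=25−11=14, f=25−14=11.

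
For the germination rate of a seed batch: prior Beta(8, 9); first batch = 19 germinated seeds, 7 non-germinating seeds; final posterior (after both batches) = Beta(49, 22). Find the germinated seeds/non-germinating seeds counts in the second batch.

22 germinated seeds and 6 non-germinating seeds

Because Beta–binomial updating is additive in the counts, the combined data contributed (α_post−α_prior, β_post−β_prior) successes and failures.
Total across both batches: 49−8=41 germinated seeds, 22−9=13 non-germinating seeds.
Subtract the first batch: 41−19=22 germinated seeds and 13−7=6 non-germinating seeds.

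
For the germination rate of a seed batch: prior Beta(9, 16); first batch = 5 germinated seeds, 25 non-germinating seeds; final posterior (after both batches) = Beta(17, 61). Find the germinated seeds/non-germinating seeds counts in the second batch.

3 germinated seeds and 20 non-germinating seeds

Sequential conjugate updates are equivalent to a single update on the pooled data, so total successes = posterior α − prior α and total failures = posterior β − prior β.
Total across both batches: 17−9=8 germinated seeds, 61−16=45 non-germinating seeds.
Subtract the first batch: 8−5=3 germinated seeds and 45−25=20 non-germinating seeds.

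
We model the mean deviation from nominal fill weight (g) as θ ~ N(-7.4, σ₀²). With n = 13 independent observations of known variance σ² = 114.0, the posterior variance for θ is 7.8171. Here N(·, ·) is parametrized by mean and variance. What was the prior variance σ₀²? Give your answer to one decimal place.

σ₀² = 72.0

Posterior precision equals prior precision plus data precision: 1/σ_n² = 1/σ₀² + n/σ².
So 1/σ₀² = 1/7.8171 − 13/114.0 = 0.127925 − 0.114035 = 0.013890.
Hence σ₀² = 1/0.013890 ≈ 72.0.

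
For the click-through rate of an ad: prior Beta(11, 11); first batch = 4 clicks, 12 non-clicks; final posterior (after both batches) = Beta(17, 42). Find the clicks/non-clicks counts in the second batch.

Because Beta–binomial updating is additive in the counts, the combined data contributed (α_post−α_prior, β_post−β_prior) successes and failures.
Total across both batches: 17−11=6 clicks, 42−11=31 non-clicks.
Subtract the first batch: 6−4=2 clicks and 31−12=19 non-clicks.

2 clicks and 19 non-clicks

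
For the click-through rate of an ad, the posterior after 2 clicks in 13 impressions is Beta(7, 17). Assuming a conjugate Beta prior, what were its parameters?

Beta(5, 6)

A Beta(α, β) prior with s successes and f failures in binomial data gives a Beta(α+s, β+f) posterior.
So α = 7 − 2 = 5 and β = 17 − 11 = 6.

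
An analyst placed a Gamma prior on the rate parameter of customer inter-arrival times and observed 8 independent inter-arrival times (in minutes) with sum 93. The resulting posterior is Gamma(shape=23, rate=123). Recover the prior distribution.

Gamma(shape=15, rate=30)

Gamma–exponential conjugacy: posterior shape = α + n, posterior rate = β + Σtᵢ.
So α = 23 − 8 = 15 and β = 123 − 93 = 30.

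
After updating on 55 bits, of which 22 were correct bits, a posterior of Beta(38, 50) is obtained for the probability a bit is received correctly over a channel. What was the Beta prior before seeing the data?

Under Beta–binomial conjugacy the posterior parameters are (a+s, b+f).
Subtract the data counts: 38−22=16, 50−33=17.

Beta(16, 17)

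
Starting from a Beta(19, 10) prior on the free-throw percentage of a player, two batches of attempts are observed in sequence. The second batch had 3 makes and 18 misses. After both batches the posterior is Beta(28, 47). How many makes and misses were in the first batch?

Because Beta–binomial updating is additive in the counts, the combined data contributed (α_post−α_prior, β_post−β_prior) successes and failures.
Total across both batches: 28−19=9 makes, 47−10=37 misses.
Subtract the second batch: 9−3=6 makes and 37−18=19 misses.

6 makes and 19 misses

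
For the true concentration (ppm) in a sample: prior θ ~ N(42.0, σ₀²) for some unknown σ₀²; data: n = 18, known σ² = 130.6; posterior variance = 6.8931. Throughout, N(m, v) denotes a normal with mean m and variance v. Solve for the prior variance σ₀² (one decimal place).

Posterior precision equals prior precision plus data precision: 1/σ_n² = 1/σ₀² + n/σ².
So 1/σ₀² = 1/6.8931 − 18/130.6 = 0.145073 − 0.137825 = 0.007248.
Hence σ₀² = 1/0.007248 ≈ 138.0.

σ₀² = 138.0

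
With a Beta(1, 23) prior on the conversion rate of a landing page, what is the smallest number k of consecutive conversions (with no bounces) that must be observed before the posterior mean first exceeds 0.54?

k = 27

After k conversions and 0 bounces the posterior is Beta(1+k, 23), with mean (1+k)/(1+23+k).
Set (1+k)/(24+k) > 0.54 and solve: k > (0.54·24 − 1)/(1 − 0.54) = 26.000.
The smallest integer exceeding 26.000 is 27, and checking k=27: (28)/(51) = 0.5490 > 0.54.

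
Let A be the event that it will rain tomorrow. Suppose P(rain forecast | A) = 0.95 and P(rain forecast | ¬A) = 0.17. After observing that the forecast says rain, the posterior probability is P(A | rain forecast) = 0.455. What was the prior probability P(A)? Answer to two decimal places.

P(A) = 0.13

Bayes' rule in odds form gives O(A|E) = O(A)·[P(E|A)/P(E|¬A)], hence O(A) = O(A|E)/LR.
Posterior odds = 0.455/(1−0.455) = 0.8349. LR = 0.95/0.17 = 5.5882.
Prior odds = 0.8349/5.5882 = 0.1494, so P(A) = 0.1494/(1+0.1494) ≈ 0.13.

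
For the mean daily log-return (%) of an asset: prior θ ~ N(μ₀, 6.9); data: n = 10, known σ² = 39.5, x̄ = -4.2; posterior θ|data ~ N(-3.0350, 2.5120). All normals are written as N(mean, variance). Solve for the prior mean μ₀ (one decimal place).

μ₀ = -1.0

With known observation variance, the Normal–Normal posterior has precision τ_n = τ₀ + n/σ² and mean μ_n = (τ₀μ₀ + (n/σ²)x̄)/τ_n.
Here τ₀ = 1/6.9 = 0.144928 and τ_data = 10/39.5 = 0.253165, so τ_n = 0.398093.
Rearranging for μ₀: μ₀ = (μ_n·τ_n − τ_data·x̄)/τ₀ = (-3.0350·0.398093 − 0.253165·-4.2) / 0.144928 = -0.144919/0.144928 ≈ -1.0.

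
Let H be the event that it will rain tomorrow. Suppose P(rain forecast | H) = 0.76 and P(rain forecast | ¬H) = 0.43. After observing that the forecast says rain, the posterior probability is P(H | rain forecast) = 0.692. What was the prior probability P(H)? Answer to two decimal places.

In odds form, posterior odds = prior odds × likelihood ratio, so prior odds = posterior odds ÷ LR.
Posterior odds = 0.692/(1−0.692) = 2.2468. LR = 0.76/0.43 = 1.7674.
Prior odds = 2.2468/1.7674 = 1.2712, so P(H) = 1.2712/(1+1.2712) ≈ 0.56.

P(H) = 0.56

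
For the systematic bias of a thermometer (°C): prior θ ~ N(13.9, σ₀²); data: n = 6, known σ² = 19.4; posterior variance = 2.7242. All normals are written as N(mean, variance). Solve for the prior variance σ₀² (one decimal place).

Posterior precision equals prior precision plus data precision: 1/σ_n² = 1/σ₀² + n/σ².
So 1/σ₀² = 1/2.7242 − 6/19.4 = 0.367080 − 0.309278 = 0.057802.
Hence σ₀² = 1/0.057802 ≈ 17.3.

σ₀² = 17.3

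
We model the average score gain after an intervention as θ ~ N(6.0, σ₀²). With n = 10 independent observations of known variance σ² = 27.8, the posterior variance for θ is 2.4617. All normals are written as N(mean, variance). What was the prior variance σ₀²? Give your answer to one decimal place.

For the Normal–Normal model with known σ², precisions add: τ_n = τ₀ + n/σ².
So 1/σ₀² = 1/2.4617 − 10/27.8 = 0.406223 − 0.359712 = 0.046511.
Hence σ₀² = 1/0.046511 ≈ 21.5.

σ₀² = 21.5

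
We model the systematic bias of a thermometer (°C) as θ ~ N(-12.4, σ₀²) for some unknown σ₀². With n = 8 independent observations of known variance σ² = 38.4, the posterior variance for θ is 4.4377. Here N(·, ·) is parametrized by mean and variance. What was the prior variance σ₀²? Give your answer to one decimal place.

For the Normal–Normal model with known σ², precisions add: τ_n = τ₀ + n/σ².
So 1/σ₀² = 1/4.4377 − 8/38.4 = 0.225342 − 0.208333 = 0.017009.
Hence σ₀² = 1/0.017009 ≈ 58.8.

σ₀² = 58.8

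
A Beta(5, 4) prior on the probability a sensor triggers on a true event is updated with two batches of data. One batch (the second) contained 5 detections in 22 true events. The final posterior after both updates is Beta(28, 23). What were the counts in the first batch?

18 detections and 2 misses

Sequential conjugate updates are equivalent to a single update on the pooled data, so total successes = posterior α − prior α and total failures = posterior β − prior β.
Total across both batches: 28−5=23 detections, 23−4=19 misses.
Subtract the second batch: 23−5=18 detections and 19−17=2 misses.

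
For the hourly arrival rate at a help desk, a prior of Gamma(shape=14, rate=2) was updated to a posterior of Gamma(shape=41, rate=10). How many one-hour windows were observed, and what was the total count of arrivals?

A Gamma(α, β) prior (rate parametrization) on a Poisson rate with n observations summing to S gives posterior Gamma(α+S, β+n).
Matching: Σxᵢ = 41 − 14 = 27 and n = 10 − 2 = 8.

n = 8 one-hour windows with total 27 arrivals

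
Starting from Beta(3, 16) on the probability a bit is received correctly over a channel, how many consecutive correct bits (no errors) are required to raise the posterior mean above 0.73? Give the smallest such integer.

k = 41

After k correct bits and 0 errors the posterior is Beta(3+k, 16), with mean (3+k)/(3+16+k).
Set (3+k)/(19+k) > 0.73 and solve: k > (0.73·19 − 3)/(1 − 0.73) = 40.259.
The smallest integer exceeding 40.259 is 41, and checking k=41: (44)/(60) = 0.7333 > 0.73.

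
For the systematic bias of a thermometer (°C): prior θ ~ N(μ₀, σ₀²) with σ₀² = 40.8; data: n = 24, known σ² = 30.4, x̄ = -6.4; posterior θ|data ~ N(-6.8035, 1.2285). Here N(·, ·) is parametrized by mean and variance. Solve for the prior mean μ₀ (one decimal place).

With known observation variance, the Normal–Normal posterior has precision τ_n = τ₀ + n/σ² and mean μ_n = (τ₀μ₀ + (n/σ²)x̄)/τ_n.
Here τ₀ = 1/40.8 = 0.024510 and τ_data = 24/30.4 = 0.789474, so τ_n = 0.813984.
Rearranging for μ₀: μ₀ = (μ_n·τ_n − τ_data·x̄)/τ₀ = (-6.8035·0.813984 − 0.789474·-6.4) / 0.024510 = -0.485307/0.024510 ≈ -19.8.

μ₀ = -19.8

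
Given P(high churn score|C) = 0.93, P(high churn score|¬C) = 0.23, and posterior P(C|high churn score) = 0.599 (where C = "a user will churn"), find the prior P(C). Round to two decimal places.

In odds form, posterior odds = prior odds × likelihood ratio, so prior odds = posterior odds ÷ LR.
Posterior odds = 0.599/(1−0.599) = 1.4938. LR = 0.93/0.23 = 4.0435.
Prior odds = 1.4938/4.0435 = 0.3694, so P(C) = 0.3694/(1+0.3694) ≈ 0.27.

P(C) = 0.27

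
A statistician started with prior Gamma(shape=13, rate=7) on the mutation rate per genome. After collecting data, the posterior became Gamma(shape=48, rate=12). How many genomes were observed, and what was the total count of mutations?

n = 5 genomes with total 35 mutations

A Gamma(α, β) prior (rate parametrization) on a Poisson rate with n observations summing to S gives posterior Gamma(α+S, β+n).
Matching: Σxᵢ = 48 − 13 = 35 and n = 12 − 7 = 5.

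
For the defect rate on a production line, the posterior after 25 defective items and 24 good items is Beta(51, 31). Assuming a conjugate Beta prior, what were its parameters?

Beta(26, 7)

A Beta(α, β) prior with s successes and f failures in binomial data gives a Beta(α+s, β+f) posterior.
Subtract the data counts: 51−25=26, 31−24=7.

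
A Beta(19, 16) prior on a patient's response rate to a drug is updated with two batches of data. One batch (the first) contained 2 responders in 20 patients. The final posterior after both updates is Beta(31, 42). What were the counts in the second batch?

Sequential conjugate updates are equivalent to a single update on the pooled data, so total successes = posterior α − prior α and total failures = posterior β − prior β.
Total across both batches: 31−19=12 responders, 42−16=26 non-responders.
Subtract the first batch: 12−2=10 responders and 26−18=8 non-responders.

10 responders and 8 non-responders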